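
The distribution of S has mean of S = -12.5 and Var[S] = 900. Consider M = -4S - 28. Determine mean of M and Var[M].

mean of M = 22, Var[M] = 14400

M = -4S - 28 is linear with a = -4, b = -28.
mean of M = a·mean of S + b = (-4)·(-12.5) + (-28) = 22.
Var[M] = a²·Var[S] = (-4)²·900 = 14400 (the additive constant -28 does not affect variance).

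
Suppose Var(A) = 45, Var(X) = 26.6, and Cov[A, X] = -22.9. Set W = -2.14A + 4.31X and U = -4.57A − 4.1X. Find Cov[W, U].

Cov[W, U] = 220.17223

By bilinearity, Cov[W, U] = ac·Var(A) + bd·Var(X) + (ad+bc)·Cov[A, X], with a=-2.14, b=4.31, c=-4.57, d=-4.1.
ac·Var(A) = (-2.14)·(-4.57)·45 = 440.091
bd·Var(X) = 4.31·(-4.1)·26.6 = -470.0486
(ad+bc)·Cov[A, X] = (-10.9227)·(-22.9) = 250.12983
Cov[W, U] = 440.091 + (-470.0486) + 250.12983 = 220.17223.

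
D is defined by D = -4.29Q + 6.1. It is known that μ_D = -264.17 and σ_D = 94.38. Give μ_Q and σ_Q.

μ_Q = 63, σ_Q = 22

From D = -4.29Q + 6.1: μ_D = a·μ_Q + b, so μ_Q = (μ_D − b)/a = (-264.17 − 6.1)/(-4.29) = 63.
σ_D = |a|·σ_Q, so σ_Q = 94.38/|-4.29| = 22.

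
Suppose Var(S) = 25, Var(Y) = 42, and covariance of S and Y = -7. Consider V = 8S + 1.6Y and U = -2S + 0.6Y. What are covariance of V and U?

covariance of V and U = -370.88

By bilinearity, covariance of V and U = ac·Var(S) + bd·Var(Y) + (ad+bc)·covariance of S and Y, with a=8, b=1.6, c=-2, d=0.6.
ac·Var(S) = 8·(-2)·25 = -400
bd·Var(Y) = 1.6·0.6·42 = 40.32
(ad+bc)·covariance of S and Y = (1.6)·(-7) = -11.2
covariance of V and U = -400 + 40.32 + (-11.2) = -370.88.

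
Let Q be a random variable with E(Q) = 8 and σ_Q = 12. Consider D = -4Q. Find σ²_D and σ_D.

D = -4Q is linear with a = -4, b = 0.
σ²_Q = 12² = 144.
σ²_D = a²·σ²_Q = (-4)²·144 = 2304.
σ_D = |a|·σ_Q = |-4|·12 = 48.

σ²_D = 2304, σ_D = 48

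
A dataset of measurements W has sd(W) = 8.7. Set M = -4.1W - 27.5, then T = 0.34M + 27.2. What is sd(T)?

sd(M) = |-4.1|·8.7 = 35.67.
sd(T) = |0.34|·35.67 = 12.1278.

sd(T) = 12.1278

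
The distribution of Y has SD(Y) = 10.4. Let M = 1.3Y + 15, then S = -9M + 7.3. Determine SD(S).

SD(S) = 121.68

SD(M) = |1.3|·10.4 = 13.52.
SD(S) = |-9|·13.52 = 121.68.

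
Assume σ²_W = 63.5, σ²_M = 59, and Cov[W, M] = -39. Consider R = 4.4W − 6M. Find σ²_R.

σ²_R = 5412.56

σ²_R = a²·σ²_W + b²·σ²_M + 2ab·Cov[W, M] with a = 4.4, b = -6.
= 4.4²·63.5 + (-6)²·59 + 2·4.4·(-6)·(-39)
= 1229.36 + 2124 + 2059.2 = 5412.56.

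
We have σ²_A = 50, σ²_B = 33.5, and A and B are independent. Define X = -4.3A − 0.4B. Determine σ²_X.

σ²_X = a²·σ²_A + b²·σ²_B + 2ab·Cov[A, B] with a = -4.3, b = -0.4.
Independence gives Cov[A, B] = 0.
= (-4.3)²·50 + (-0.4)²·33.5 + 2·(-4.3)·(-0.4)·0
= 924.5 + 5.36 + 0 = 929.86.

σ²_X = 929.86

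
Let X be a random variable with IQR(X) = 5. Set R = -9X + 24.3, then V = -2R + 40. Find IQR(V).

IQR(V) = 90

IQR(R) = |-9|·5 = 45.
IQR(V) = |-2|·45 = 90.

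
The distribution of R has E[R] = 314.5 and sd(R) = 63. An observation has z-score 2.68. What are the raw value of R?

R = 483.34

R = E[R] + z·sd(R) = 314.5 + 2.68·63 = 483.34.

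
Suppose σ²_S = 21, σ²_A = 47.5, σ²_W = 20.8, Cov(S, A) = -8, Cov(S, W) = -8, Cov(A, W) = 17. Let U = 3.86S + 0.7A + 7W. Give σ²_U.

σ²_U = a²·σ²_S + b²·σ²_A + c²·σ²_W + 2ab·Cov(S, A) + 2ac·Cov(S, W) + 2bc·Cov(A, W), with a = 3.86, b = 0.7, c = 7.
= 312.8916 + 23.275 + 1019.2 + (-43.232) + (-432.32) + 166.6
= 1046.4146.

σ²_U = 1046.4146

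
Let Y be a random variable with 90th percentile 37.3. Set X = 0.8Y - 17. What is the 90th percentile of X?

Since a = 0.8 > 0 the transformation is increasing, so the 90th percentile of X = a·(P_{90} of Y) + b = 0.8·37.3 + (-17) = 12.84.

90th percentile of X = 12.84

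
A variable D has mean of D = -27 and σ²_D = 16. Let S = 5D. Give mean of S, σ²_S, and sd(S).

mean of S = -135, σ²_S = 400, sd(S) = 20

S = 5D is linear with a = 5, b = 0.
mean of S = a·mean of D + b = 5·(-27) = -135.
σ²_S = a²·σ²_D = 5²·16 = 400.
sd(D) = √16 = 4.
sd(S) = |a|·sd(D) = |5|·4 = 20.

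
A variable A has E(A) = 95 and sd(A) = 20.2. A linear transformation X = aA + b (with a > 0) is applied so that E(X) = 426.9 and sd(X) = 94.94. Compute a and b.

a = 4.7, b = -19.6

sd(X) = a·sd(A) (a > 0), so a = 94.94/20.2 = 4.7.
E(X) = a·E(A) + b, so b = 426.9 − 4.7·95 = -19.6.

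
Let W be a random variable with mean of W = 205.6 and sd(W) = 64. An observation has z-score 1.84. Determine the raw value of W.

W = mean of W + z·sd(W) = 205.6 + 1.84·64 = 323.36.

W = 323.36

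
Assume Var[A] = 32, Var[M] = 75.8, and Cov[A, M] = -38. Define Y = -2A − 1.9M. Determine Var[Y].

Var[Y] = a²·Var[A] + b²·Var[M] + 2ab·Cov[A, M] with a = -2, b = -1.9.
= (-2)²·32 + (-1.9)²·75.8 + 2·(-2)·(-1.9)·(-38)
= 128 + 273.638 + (-288.8) = 112.838.

Var[Y] = 112.838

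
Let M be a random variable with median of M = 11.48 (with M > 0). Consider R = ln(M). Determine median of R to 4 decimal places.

ln(M) is monotone on this domain, so median of R = ln(11.48) ≈ 2.4406.

median of R = 2.4406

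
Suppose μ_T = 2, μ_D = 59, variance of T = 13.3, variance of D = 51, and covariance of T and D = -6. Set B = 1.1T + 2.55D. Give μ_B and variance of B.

μ_B = 1.1·μ_T + 2.55·μ_D = 1.1·2 + 2.55·59 = 152.65.
variance of B = a²·variance of T + b²·variance of D + 2ab·covariance of T and D with a = 1.1, b = 2.55.
= 1.1²·13.3 + 2.55²·51 + 2·1.1·2.55·(-6)
= 16.093 + 331.6275 + (-33.66) = 314.0605.

μ_B = 152.65, variance of B = 314.0605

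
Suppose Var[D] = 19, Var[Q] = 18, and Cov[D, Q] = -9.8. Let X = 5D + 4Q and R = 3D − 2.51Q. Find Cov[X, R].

By bilinearity, Cov[X, R] = ac·Var[D] + bd·Var[Q] + (ad+bc)·Cov[D, Q], with a=5, b=4, c=3, d=-2.51.
ac·Var[D] = 5·3·19 = 285
bd·Var[Q] = 4·(-2.51)·18 = -180.72
(ad+bc)·Cov[D, Q] = (-0.55)·(-9.8) = 5.39
Cov[X, R] = 285 + (-180.72) + 5.39 = 109.67.

Cov[X, R] = 109.67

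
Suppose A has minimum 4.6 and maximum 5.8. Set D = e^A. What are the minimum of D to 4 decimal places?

min(D) = 99.4843

e^A is increasing on this domain, so min(D) comes from min(A) = 4.6: min(D) = exp(4.6) ≈ 99.4843.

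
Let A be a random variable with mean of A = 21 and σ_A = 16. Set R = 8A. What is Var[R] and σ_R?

Var[R] = 16384, σ_R = 128

R = 8A is linear with a = 8, b = 0.
Var[A] = 16² = 256.
Var[R] = a²·Var[A] = 8²·256 = 16384.
σ_R = |a|·σ_A = |8|·16 = 128.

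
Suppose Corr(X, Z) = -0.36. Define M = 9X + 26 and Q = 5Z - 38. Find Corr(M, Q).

Linear rescalings preserve correlation up to sign; here the slopes 9 and 5 have the same sign, so Corr(M, Q) = Corr(X, Z) = -0.36.

Corr(M, Q) = -0.36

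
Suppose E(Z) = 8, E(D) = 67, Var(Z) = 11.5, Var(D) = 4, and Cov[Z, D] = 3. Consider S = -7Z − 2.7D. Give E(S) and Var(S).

E(S) = -236.9, Var(S) = 706.06

E(S) = (-7)·E(Z) + (-2.7)·E(D) = (-7)·8 + (-2.7)·67 = -236.9.
Var(S) = a²·Var(Z) + b²·Var(D) + 2ab·Cov[Z, D] with a = -7, b = -2.7.
= (-7)²·11.5 + (-2.7)²·4 + 2·(-7)·(-2.7)·3
= 563.5 + 29.16 + 113.4 = 706.06.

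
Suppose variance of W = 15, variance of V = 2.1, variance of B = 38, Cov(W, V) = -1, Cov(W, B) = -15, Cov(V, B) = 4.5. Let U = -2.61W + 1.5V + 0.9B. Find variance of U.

variance of U = 228.1365

variance of U = a²·variance of W + b²·variance of V + c²·variance of B + 2ab·Cov(W, V) + 2ac·Cov(W, B) + 2bc·Cov(V, B), with a = -2.61, b = 1.5, c = 0.9.
= 102.1815 + 4.725 + 30.78 + 7.83 + 70.47 + 12.15
= 228.1365.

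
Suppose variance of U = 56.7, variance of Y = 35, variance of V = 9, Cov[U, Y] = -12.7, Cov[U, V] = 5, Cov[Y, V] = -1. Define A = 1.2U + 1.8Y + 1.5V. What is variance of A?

variance of A = 173.034

variance of A = a²·variance of U + b²·variance of Y + c²·variance of V + 2ab·Cov[U, Y] + 2ac·Cov[U, V] + 2bc·Cov[Y, V], with a = 1.2, b = 1.8, c = 1.5.
= 81.648 + 113.4 + 20.25 + (-54.864) + 18 + (-5.4)
= 173.034.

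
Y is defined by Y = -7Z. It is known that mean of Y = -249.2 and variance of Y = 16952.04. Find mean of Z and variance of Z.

mean of Z = 35.6, variance of Z = 345.96

From Y = -7Z: mean of Y = a·mean of Z + b, so mean of Z = (mean of Y − b)/a = (-249.2 − 0)/(-7) = 35.6.
variance of Y = a²·variance of Z, so variance of Z = 16952.04/(-7)² = 345.96.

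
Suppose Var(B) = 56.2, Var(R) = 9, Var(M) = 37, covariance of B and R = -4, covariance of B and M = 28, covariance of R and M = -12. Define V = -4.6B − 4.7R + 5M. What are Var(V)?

Var(V) = a²·Var(B) + b²·Var(R) + c²·Var(M) + 2ab·covariance of B and R + 2ac·covariance of B and M + 2bc·covariance of R and M, with a = -4.6, b = -4.7, c = 5.
= 1189.192 + 198.81 + 925 + (-172.96) + (-1288) + 564
= 1416.042.

Var(V) = 1416.042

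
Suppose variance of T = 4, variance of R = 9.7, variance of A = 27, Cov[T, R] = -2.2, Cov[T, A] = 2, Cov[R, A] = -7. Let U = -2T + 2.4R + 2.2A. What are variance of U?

variance of U = a²·variance of T + b²·variance of R + c²·variance of A + 2ab·Cov[T, R] + 2ac·Cov[T, A] + 2bc·Cov[R, A], with a = -2, b = 2.4, c = 2.2.
= 16 + 55.872 + 130.68 + 21.12 + (-17.6) + (-73.92)
= 132.152.

variance of U = 132.152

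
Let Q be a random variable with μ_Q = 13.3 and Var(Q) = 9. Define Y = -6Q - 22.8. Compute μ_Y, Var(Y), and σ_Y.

μ_Y = -102.6, Var(Y) = 324, σ_Y = 18

Y = -6Q - 22.8 is linear with a = -6, b = -22.8.
μ_Y = a·μ_Q + b = (-6)·13.3 + (-22.8) = -102.6.
Var(Y) = a²·Var(Q) = (-6)²·9 = 324 (the additive constant -22.8 does not affect variance).
σ_Q = √9 = 3.
σ_Y = |a|·σ_Q = |-6|·3 = 18.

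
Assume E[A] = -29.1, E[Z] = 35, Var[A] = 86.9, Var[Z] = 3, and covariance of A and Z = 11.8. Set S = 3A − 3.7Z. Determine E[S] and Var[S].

E[S] = 3·E[A] + (-3.7)·E[Z] = 3·(-29.1) + (-3.7)·35 = -216.8.
Var[S] = a²·Var[A] + b²·Var[Z] + 2ab·covariance of A and Z with a = 3, b = -3.7.
= 3²·86.9 + (-3.7)²·3 + 2·3·(-3.7)·11.8
= 782.1 + 41.07 + (-261.96) = 561.21.

E[S] = -216.8, Var[S] = 561.21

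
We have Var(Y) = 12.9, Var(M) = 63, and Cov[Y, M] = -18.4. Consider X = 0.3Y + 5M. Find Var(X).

Var(X) = 1520.961

Var(X) = a²·Var(Y) + b²·Var(M) + 2ab·Cov[Y, M] with a = 0.3, b = 5.
= 0.3²·12.9 + 5²·63 + 2·0.3·5·(-18.4)
= 1.161 + 1575 + (-55.2) = 1520.961.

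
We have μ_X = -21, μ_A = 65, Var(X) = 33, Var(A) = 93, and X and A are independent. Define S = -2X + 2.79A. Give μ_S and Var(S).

μ_S = 223.35, Var(S) = 855.9213

μ_S = (-2)·μ_X + 2.79·μ_A = (-2)·(-21) + 2.79·65 = 223.35.
Var(S) = a²·Var(X) + b²·Var(A) + 2ab·covariance of X and A with a = -2, b = 2.79.
Independence gives covariance of X and A = 0.
= (-2)²·33 + 2.79²·93 + 2·(-2)·2.79·0
= 132 + 723.9213 + 0 = 855.9213.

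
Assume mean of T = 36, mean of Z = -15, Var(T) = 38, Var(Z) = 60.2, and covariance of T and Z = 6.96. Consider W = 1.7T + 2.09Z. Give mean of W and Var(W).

mean of W = 1.7·mean of T + 2.09·mean of Z = 1.7·36 + 2.09·(-15) = 29.85.
Var(W) = a²·Var(T) + b²·Var(Z) + 2ab·covariance of T and Z with a = 1.7, b = 2.09.
= 1.7²·38 + 2.09²·60.2 + 2·1.7·2.09·6.96
= 109.82 + 262.95962 + 49.45776 = 422.23738.

mean of W = 29.85, Var(W) = 422.23738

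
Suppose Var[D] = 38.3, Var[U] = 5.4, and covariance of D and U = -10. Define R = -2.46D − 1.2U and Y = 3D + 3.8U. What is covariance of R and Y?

By bilinearity, covariance of R and Y = ac·Var[D] + bd·Var[U] + (ad+bc)·covariance of D and U, with a=-2.46, b=-1.2, c=3, d=3.8.
ac·Var[D] = (-2.46)·3·38.3 = -282.654
bd·Var[U] = (-1.2)·3.8·5.4 = -24.624
(ad+bc)·covariance of D and U = (-12.948)·(-10) = 129.48
covariance of R and Y = -282.654 + (-24.624) + 129.48 = -177.798.

covariance of R and Y = -177.798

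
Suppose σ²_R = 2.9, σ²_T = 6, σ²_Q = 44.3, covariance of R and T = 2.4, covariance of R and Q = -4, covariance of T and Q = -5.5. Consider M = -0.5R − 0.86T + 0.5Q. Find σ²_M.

σ²_M = 25.0316

σ²_M = a²·σ²_R + b²·σ²_T + c²·σ²_Q + 2ab·covariance of R and T + 2ac·covariance of R and Q + 2bc·covariance of T and Q, with a = -0.5, b = -0.86, c = 0.5.
= 0.725 + 4.4376 + 11.075 + 2.064 + 2 + 4.73
= 25.0316.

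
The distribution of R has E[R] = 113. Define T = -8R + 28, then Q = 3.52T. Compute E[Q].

E[Q] = -3083.52

E[T] = (-8)·113 + 28 = -876.
E[Q] = 3.52·(-876) = -3083.52.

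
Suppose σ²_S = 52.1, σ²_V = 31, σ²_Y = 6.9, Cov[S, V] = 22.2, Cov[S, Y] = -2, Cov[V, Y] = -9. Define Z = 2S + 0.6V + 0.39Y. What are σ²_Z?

σ²_Z = 266.55749

σ²_Z = a²·σ²_S + b²·σ²_V + c²·σ²_Y + 2ab·Cov[S, V] + 2ac·Cov[S, Y] + 2bc·Cov[V, Y], with a = 2, b = 0.6, c = 0.39.
= 208.4 + 11.16 + 1.04949 + 53.28 + (-3.12) + (-4.212)
= 266.55749.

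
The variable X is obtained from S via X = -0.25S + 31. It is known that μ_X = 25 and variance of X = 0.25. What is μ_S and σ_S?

μ_S = 24, σ_S = 2

From X = -0.25S + 31: μ_X = a·μ_S + b, so μ_S = (μ_X − b)/a = (25 − 31)/(-0.25) = 24.
σ_X = √0.25 = 0.5.
σ_X = |a|·σ_S, so σ_S = 0.5/|-0.25| = 2.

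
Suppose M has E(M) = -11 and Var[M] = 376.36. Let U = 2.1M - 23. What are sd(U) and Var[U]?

sd(U) = 40.74, Var[U] = 1659.7476

U = 2.1M - 23 is linear with a = 2.1, b = -23.
sd(M) = √376.36 = 19.4.
sd(U) = |a|·sd(M) = |2.1|·19.4 = 40.74.
Var[U] = a²·Var[M] = 2.1²·376.36 = 1659.7476 (the additive constant -23 does not affect variance).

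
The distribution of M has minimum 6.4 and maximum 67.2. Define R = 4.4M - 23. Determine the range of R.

Range of M = 67.2 − 6.4 = 60.8.
Range(R) = |a|·Range(M) = |4.4|·60.8 = 267.52.

Range(R) = 267.52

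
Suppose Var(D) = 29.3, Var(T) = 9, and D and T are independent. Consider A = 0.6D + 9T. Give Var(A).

Var(A) = 739.548

Var(A) = a²·Var(D) + b²·Var(T) + 2ab·Cov[D, T] with a = 0.6, b = 9.
Independence gives Cov[D, T] = 0.
= 0.6²·29.3 + 9²·9 + 2·0.6·9·0
= 10.548 + 729 + 0 = 739.548.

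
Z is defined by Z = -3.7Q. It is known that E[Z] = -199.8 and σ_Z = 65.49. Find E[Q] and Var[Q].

From Z = -3.7Q: E[Z] = a·E[Q] + b, so E[Q] = (E[Z] − b)/a = (-199.8 − 0)/(-3.7) = 54.
Var[Z] = 65.49² = 4288.9401.
Var[Z] = a²·Var[Q], so Var[Q] = 4288.9401/(-3.7)² = 313.29.

E[Q] = 54, Var[Q] = 313.29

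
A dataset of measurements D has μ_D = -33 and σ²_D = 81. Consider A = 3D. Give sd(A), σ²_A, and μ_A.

sd(A) = 27, σ²_A = 729, μ_A = -99

A = 3D is linear with a = 3, b = 0.
sd(D) = √81 = 9.
sd(A) = |a|·sd(D) = |3|·9 = 27.
σ²_A = a²·σ²_D = 3²·81 = 729.
μ_A = a·μ_D + b = 3·(-33) = -99.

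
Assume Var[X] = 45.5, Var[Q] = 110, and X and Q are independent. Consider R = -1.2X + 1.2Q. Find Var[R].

Var[R] = 223.92

Var[R] = a²·Var[X] + b²·Var[Q] + 2ab·covariance of X and Q with a = -1.2, b = 1.2.
Independence gives covariance of X and Q = 0.
= (-1.2)²·45.5 + 1.2²·110 + 2·(-1.2)·1.2·0
= 65.52 + 158.4 + 0 = 223.92.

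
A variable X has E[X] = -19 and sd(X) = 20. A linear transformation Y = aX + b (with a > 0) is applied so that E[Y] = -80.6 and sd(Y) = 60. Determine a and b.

sd(Y) = a·sd(X) (a > 0), so a = 60/20 = 3.
E[Y] = a·E[X] + b, so b = -80.6 − 3·(-19) = -23.6.

a = 3, b = -23.6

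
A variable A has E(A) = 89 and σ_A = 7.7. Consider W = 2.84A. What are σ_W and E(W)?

σ_W = 21.868, E(W) = 252.76

W = 2.84A is linear with a = 2.84, b = 0.
σ_W = |a|·σ_A = |2.84|·7.7 = 21.868.
E(W) = a·E(A) + b = 2.84·89 = 252.76.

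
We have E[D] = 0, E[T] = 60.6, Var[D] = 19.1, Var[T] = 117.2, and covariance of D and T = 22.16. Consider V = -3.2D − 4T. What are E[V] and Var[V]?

E[V] = -242.4, Var[V] = 2638.08

E[V] = (-3.2)·E[D] + (-4)·E[T] = (-3.2)·0 + (-4)·60.6 = -242.4.
Var[V] = a²·Var[D] + b²·Var[T] + 2ab·covariance of D and T with a = -3.2, b = -4.
= (-3.2)²·19.1 + (-4)²·117.2 + 2·(-3.2)·(-4)·22.16
= 195.584 + 1875.2 + 567.296 = 2638.08.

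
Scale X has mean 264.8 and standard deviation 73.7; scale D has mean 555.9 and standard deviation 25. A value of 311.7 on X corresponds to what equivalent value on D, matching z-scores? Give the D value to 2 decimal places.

D = 571.81

z = (311.7 − 264.8)/73.7 ≈ 0.6364.
D = 555.9 + z·25 = 555.9 + (311.7 − 264.8)·25/73.7 ≈ 571.81.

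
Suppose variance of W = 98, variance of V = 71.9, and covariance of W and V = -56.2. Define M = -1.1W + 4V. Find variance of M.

variance of M = a²·variance of W + b²·variance of V + 2ab·covariance of W and V with a = -1.1, b = 4.
= (-1.1)²·98 + 4²·71.9 + 2·(-1.1)·4·(-56.2)
= 118.58 + 1150.4 + 494.56 = 1763.54.

variance of M = 1763.54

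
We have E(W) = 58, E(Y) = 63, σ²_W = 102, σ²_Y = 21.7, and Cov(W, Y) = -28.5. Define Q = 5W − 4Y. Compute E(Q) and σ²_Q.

E(Q) = 5·E(W) + (-4)·E(Y) = 5·58 + (-4)·63 = 38.
σ²_Q = a²·σ²_W + b²·σ²_Y + 2ab·Cov(W, Y) with a = 5, b = -4.
= 5²·102 + (-4)²·21.7 + 2·5·(-4)·(-28.5)
= 2550 + 347.2 + 1140 = 4037.2.

E(Q) = 38, σ²_Q = 4037.2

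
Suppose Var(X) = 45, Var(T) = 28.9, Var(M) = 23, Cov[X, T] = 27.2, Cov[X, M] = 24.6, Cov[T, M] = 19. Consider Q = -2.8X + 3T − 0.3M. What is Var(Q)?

Var(Q) = a²·Var(X) + b²·Var(T) + c²·Var(M) + 2ab·Cov[X, T] + 2ac·Cov[X, M] + 2bc·Cov[T, M], with a = -2.8, b = 3, c = -0.3.
= 352.8 + 260.1 + 2.07 + (-456.96) + 41.328 + (-34.2)
= 165.138.

Var(Q) = 165.138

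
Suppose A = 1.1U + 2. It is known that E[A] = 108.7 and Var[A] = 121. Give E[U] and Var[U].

E[U] = 97, Var[U] = 100

From A = 1.1U + 2: E[A] = a·E[U] + b, so E[U] = (E[A] − b)/a = (108.7 − 2)/1.1 = 97.
Var[A] = a²·Var[U], so Var[U] = 121/1.1² = 100.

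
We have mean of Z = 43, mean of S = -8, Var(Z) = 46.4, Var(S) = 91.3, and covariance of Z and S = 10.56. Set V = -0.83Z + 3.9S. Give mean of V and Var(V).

mean of V = (-0.83)·mean of Z + 3.9·mean of S = (-0.83)·43 + 3.9·(-8) = -66.89.
Var(V) = a²·Var(Z) + b²·Var(S) + 2ab·covariance of Z and S with a = -0.83, b = 3.9.
= (-0.83)²·46.4 + 3.9²·91.3 + 2·(-0.83)·3.9·10.56
= 31.96496 + 1388.673 + (-68.36544) = 1352.27252.

mean of V = -66.89, Var(V) = 1352.27252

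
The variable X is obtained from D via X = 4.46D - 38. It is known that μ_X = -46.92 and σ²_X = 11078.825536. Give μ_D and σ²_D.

μ_D = -2, σ²_D = 556.96

From X = 4.46D - 38: μ_X = a·μ_D + b, so μ_D = (μ_X − b)/a = (-46.92 − (-38))/4.46 = -2.
σ²_X = a²·σ²_D, so σ²_D = 11078.825536/4.46² = 556.96.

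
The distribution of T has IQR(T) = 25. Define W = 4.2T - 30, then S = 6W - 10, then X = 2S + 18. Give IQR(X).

IQR(W) = |4.2|·25 = 105.
IQR(S) = |6|·105 = 630.
IQR(X) = |2|·630 = 1260.

IQR(X) = 1260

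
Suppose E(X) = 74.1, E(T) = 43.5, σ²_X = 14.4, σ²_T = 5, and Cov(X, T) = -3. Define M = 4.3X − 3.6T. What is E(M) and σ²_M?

E(M) = 4.3·E(X) + (-3.6)·E(T) = 4.3·74.1 + (-3.6)·43.5 = 162.03.
σ²_M = a²·σ²_X + b²·σ²_T + 2ab·Cov(X, T) with a = 4.3, b = -3.6.
= 4.3²·14.4 + (-3.6)²·5 + 2·4.3·(-3.6)·(-3)
= 266.256 + 64.8 + 92.88 = 423.936.

E(M) = 162.03, σ²_M = 423.936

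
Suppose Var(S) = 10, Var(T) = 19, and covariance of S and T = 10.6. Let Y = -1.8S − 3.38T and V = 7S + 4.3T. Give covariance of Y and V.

By bilinearity, covariance of Y and V = ac·Var(S) + bd·Var(T) + (ad+bc)·covariance of S and T, with a=-1.8, b=-3.38, c=7, d=4.3.
ac·Var(S) = (-1.8)·7·10 = -126
bd·Var(T) = (-3.38)·4.3·19 = -276.146
(ad+bc)·covariance of S and T = (-31.4)·10.6 = -332.84
covariance of Y and V = -126 + (-276.146) + (-332.84) = -734.986.

covariance of Y and V = -734.986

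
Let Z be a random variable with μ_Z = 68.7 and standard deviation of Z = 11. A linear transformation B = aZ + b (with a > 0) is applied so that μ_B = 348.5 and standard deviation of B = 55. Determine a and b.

standard deviation of B = a·standard deviation of Z (a > 0), so a = 55/11 = 5.
μ_B = a·μ_Z + b, so b = 348.5 − 5·68.7 = 5.

a = 5, b = 5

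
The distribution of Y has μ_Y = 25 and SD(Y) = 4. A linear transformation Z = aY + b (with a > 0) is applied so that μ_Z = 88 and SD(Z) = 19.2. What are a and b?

SD(Z) = a·SD(Y) (a > 0), so a = 19.2/4 = 4.8.
μ_Z = a·μ_Y + b, so b = 88 − 4.8·25 = -32.

a = 4.8, b = -32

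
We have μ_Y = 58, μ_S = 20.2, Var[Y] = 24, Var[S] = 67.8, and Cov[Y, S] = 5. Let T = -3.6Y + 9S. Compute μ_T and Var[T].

μ_T = -27, Var[T] = 5478.84

μ_T = (-3.6)·μ_Y + 9·μ_S = (-3.6)·58 + 9·20.2 = -27.
Var[T] = a²·Var[Y] + b²·Var[S] + 2ab·Cov[Y, S] with a = -3.6, b = 9.
= (-3.6)²·24 + 9²·67.8 + 2·(-3.6)·9·5
= 311.04 + 5491.8 + (-324) = 5478.84.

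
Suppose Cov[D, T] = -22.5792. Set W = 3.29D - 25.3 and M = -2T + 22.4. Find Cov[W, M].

Cov[W, M] = a·c·Cov[D, T] = 3.29·(-2)·(-22.5792) = 148.571136. Additive constants drop out.

Cov[W, M] = 148.571136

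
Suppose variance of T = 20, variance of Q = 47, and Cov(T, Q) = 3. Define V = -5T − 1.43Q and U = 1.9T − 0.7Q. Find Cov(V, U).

By bilinearity, Cov(V, U) = ac·variance of T + bd·variance of Q + (ad+bc)·Cov(T, Q), with a=-5, b=-1.43, c=1.9, d=-0.7.
ac·variance of T = (-5)·1.9·20 = -190
bd·variance of Q = (-1.43)·(-0.7)·47 = 47.047
(ad+bc)·Cov(T, Q) = (0.783)·3 = 2.349
Cov(V, U) = -190 + 47.047 + 2.349 = -140.604.

Cov(V, U) = -140.604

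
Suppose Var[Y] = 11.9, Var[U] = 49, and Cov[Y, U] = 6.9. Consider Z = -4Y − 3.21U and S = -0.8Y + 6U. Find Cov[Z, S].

By bilinearity, Cov[Z, S] = ac·Var[Y] + bd·Var[U] + (ad+bc)·Cov[Y, U], with a=-4, b=-3.21, c=-0.8, d=6.
ac·Var[Y] = (-4)·(-0.8)·11.9 = 38.08
bd·Var[U] = (-3.21)·6·49 = -943.74
(ad+bc)·Cov[Y, U] = (-21.432)·6.9 = -147.8808
Cov[Z, S] = 38.08 + (-943.74) + (-147.8808) = -1053.5408.

Cov[Z, S] = -1053.5408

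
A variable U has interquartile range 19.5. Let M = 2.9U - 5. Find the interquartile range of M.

Under M = aU + b, IQR(M) = |a|·IQR(U) = |2.9|·19.5 = 56.55 (shifts cancel; spread scales by |a|).

IQR(M) = 56.55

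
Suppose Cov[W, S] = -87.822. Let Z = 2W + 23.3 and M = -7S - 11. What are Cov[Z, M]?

Cov[Z, M] = 1229.508

Cov[Z, M] = a·c·Cov[W, S] = 2·(-7)·(-87.822) = 1229.508. Additive constants drop out.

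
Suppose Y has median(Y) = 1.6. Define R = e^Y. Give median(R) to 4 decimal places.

median(R) = 4.953

e^Y is monotone on this domain, so median(R) = exp(1.6) ≈ 4.953.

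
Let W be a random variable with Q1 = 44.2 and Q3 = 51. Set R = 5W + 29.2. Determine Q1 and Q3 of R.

a = 5 > 0: Q1(R) = a·Q1(W)+b = 250.2, Q3(R) = a·Q3(W)+b = 284.2.

Q1(R) = 250.2, Q3(R) = 284.2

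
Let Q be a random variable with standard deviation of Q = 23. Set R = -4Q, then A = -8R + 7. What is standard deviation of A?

standard deviation of A = 736

standard deviation of R = |-4|·23 = 92.
standard deviation of A = |-8|·92 = 736.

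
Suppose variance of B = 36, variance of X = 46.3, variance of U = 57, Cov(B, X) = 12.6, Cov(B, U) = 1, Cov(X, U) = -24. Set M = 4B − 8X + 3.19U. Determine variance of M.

variance of M = a²·variance of B + b²·variance of X + c²·variance of U + 2ab·Cov(B, X) + 2ac·Cov(B, U) + 2bc·Cov(X, U), with a = 4, b = -8, c = 3.19.
= 576 + 2963.2 + 580.0377 + (-806.4) + 25.52 + 1224.96
= 4563.3177.

variance of M = 4563.3177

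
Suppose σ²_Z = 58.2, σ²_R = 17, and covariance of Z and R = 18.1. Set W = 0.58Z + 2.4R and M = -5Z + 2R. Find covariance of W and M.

By bilinearity, covariance of W and M = ac·σ²_Z + bd·σ²_R + (ad+bc)·covariance of Z and R, with a=0.58, b=2.4, c=-5, d=2.
ac·σ²_Z = 0.58·(-5)·58.2 = -168.78
bd·σ²_R = 2.4·2·17 = 81.6
(ad+bc)·covariance of Z and R = (-10.84)·18.1 = -196.204
covariance of W and M = -168.78 + 81.6 + (-196.204) = -283.384.

covariance of W and M = -283.384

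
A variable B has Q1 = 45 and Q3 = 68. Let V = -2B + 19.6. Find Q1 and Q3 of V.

a = -2 < 0 reverses order: Q1(V) comes from Q3(B), Q3(V) from Q1(B).
Q1(V) = (-2)·68 + 19.6 = -116.4; Q3(V) = (-2)·45 + 19.6 = -70.4.

Q1(V) = -116.4, Q3(V) = -70.4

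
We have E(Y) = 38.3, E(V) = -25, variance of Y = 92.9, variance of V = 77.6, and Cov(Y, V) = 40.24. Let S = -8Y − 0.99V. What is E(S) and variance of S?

E(S) = (-8)·E(Y) + (-0.99)·E(V) = (-8)·38.3 + (-0.99)·(-25) = -281.65.
variance of S = a²·variance of Y + b²·variance of V + 2ab·Cov(Y, V) with a = -8, b = -0.99.
= (-8)²·92.9 + (-0.99)²·77.6 + 2·(-8)·(-0.99)·40.24
= 5945.6 + 76.05576 + 637.4016 = 6659.05736.

E(S) = -281.65, variance of S = 6659.05736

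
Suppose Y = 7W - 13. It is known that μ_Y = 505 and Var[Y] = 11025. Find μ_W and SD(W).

μ_W = 74, SD(W) = 15

From Y = 7W - 13: μ_Y = a·μ_W + b, so μ_W = (μ_Y − b)/a = (505 − (-13))/7 = 74.
SD(Y) = √11025 = 105.
SD(Y) = |a|·SD(W), so SD(W) = 105/|7| = 15.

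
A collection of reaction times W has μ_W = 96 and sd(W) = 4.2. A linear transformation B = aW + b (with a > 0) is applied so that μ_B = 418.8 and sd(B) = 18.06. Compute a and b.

sd(B) = a·sd(W) (a > 0), so a = 18.06/4.2 = 4.3.
μ_B = a·μ_W + b, so b = 418.8 − 4.3·96 = 6.

a = 4.3, b = 6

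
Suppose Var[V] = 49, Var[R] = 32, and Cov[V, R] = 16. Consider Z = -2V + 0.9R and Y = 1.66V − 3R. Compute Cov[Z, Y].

By bilinearity, Cov[Z, Y] = ac·Var[V] + bd·Var[R] + (ad+bc)·Cov[V, R], with a=-2, b=0.9, c=1.66, d=-3.
ac·Var[V] = (-2)·1.66·49 = -162.68
bd·Var[R] = 0.9·(-3)·32 = -86.4
(ad+bc)·Cov[V, R] = (7.494)·16 = 119.904
Cov[Z, Y] = -162.68 + (-86.4) + 119.904 = -129.176.

Cov[Z, Y] = -129.176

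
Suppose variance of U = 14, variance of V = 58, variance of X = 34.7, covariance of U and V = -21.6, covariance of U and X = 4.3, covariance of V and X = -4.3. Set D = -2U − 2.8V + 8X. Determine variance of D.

variance of D = 2544.64

variance of D = a²·variance of U + b²·variance of V + c²·variance of X + 2ab·covariance of U and V + 2ac·covariance of U and X + 2bc·covariance of V and X, with a = -2, b = -2.8, c = 8.
= 56 + 454.72 + 2220.8 + (-241.92) + (-137.6) + 192.64
= 2544.64.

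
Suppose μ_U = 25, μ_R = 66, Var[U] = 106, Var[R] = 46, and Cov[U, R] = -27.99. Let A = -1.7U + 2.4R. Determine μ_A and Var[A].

μ_A = (-1.7)·μ_U + 2.4·μ_R = (-1.7)·25 + 2.4·66 = 115.9.
Var[A] = a²·Var[U] + b²·Var[R] + 2ab·Cov[U, R] with a = -1.7, b = 2.4.
= (-1.7)²·106 + 2.4²·46 + 2·(-1.7)·2.4·(-27.99)
= 306.34 + 264.96 + 228.3984 = 799.6984.

μ_A = 115.9, Var[A] = 799.6984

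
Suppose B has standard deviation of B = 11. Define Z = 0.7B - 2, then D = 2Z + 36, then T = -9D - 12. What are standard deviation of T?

standard deviation of T = 138.6

standard deviation of Z = |0.7|·11 = 7.7.
standard deviation of D = |2|·7.7 = 15.4.
standard deviation of T = |-9|·15.4 = 138.6.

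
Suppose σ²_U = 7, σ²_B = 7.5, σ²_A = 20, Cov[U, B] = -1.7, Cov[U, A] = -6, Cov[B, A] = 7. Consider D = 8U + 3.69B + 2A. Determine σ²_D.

σ²_D = 441.07275

σ²_D = a²·σ²_U + b²·σ²_B + c²·σ²_A + 2ab·Cov[U, B] + 2ac·Cov[U, A] + 2bc·Cov[B, A], with a = 8, b = 3.69, c = 2.
= 448 + 102.12075 + 80 + (-100.368) + (-192) + 103.32
= 441.07275.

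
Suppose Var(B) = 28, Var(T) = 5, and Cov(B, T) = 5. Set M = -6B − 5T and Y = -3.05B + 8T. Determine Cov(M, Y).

By bilinearity, Cov(M, Y) = ac·Var(B) + bd·Var(T) + (ad+bc)·Cov(B, T), with a=-6, b=-5, c=-3.05, d=8.
ac·Var(B) = (-6)·(-3.05)·28 = 512.4
bd·Var(T) = (-5)·8·5 = -200
(ad+bc)·Cov(B, T) = (-32.75)·5 = -163.75
Cov(M, Y) = 512.4 + (-200) + (-163.75) = 148.65.

Cov(M, Y) = 148.65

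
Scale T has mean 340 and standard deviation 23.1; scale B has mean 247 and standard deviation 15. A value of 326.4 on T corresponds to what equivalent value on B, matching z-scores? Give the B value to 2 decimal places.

z = (326.4 − 340)/23.1 ≈ -0.5887.
B = 247 + z·15 = 247 + (326.4 − 340)·15/23.1 ≈ 238.17.

B = 238.17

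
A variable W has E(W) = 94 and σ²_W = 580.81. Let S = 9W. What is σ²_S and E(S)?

σ²_S = 47045.61, E(S) = 846

S = 9W is linear with a = 9, b = 0.
σ²_S = a²·σ²_W = 9²·580.81 = 47045.61.
E(S) = a·E(W) + b = 9·94 = 846.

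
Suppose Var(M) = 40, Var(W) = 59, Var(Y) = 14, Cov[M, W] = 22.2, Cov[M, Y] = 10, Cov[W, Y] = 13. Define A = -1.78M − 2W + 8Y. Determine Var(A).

Var(A) = a²·Var(M) + b²·Var(W) + c²·Var(Y) + 2ab·Cov[M, W] + 2ac·Cov[M, Y] + 2bc·Cov[W, Y], with a = -1.78, b = -2, c = 8.
= 126.736 + 236 + 896 + 158.064 + (-284.8) + (-416)
= 716.

Var(A) = 716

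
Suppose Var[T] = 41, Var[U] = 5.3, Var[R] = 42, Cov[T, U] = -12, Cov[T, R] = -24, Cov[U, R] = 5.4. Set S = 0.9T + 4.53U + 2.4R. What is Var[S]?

Var[S] = a²·Var[T] + b²·Var[U] + c²·Var[R] + 2ab·Cov[T, U] + 2ac·Cov[T, R] + 2bc·Cov[U, R], with a = 0.9, b = 4.53, c = 2.4.
= 33.21 + 108.76077 + 241.92 + (-97.848) + (-103.68) + 117.4176
= 299.78037.

Var[S] = 299.78037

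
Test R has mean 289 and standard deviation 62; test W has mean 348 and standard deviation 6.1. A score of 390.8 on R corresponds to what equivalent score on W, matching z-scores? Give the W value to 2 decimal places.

W = 358.02

z = (390.8 − 289)/62 ≈ 1.6419.
W = 348 + z·6.1 = 348 + (390.8 − 289)·6.1/62 ≈ 358.02.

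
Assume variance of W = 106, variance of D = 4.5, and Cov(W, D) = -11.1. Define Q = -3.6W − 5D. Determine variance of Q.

variance of Q = a²·variance of W + b²·variance of D + 2ab·Cov(W, D) with a = -3.6, b = -5.
= (-3.6)²·106 + (-5)²·4.5 + 2·(-3.6)·(-5)·(-11.1)
= 1373.76 + 112.5 + (-399.6) = 1086.66.

variance of Q = 1086.66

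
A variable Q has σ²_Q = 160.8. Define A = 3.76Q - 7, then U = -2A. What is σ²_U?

σ²_A = 3.76²·160.8 = 2273.32608.
σ²_U = (-2)²·2273.32608 = 9093.30432.

σ²_U = 9093.30432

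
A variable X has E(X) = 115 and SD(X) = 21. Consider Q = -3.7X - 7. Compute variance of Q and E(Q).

variance of Q = 6037.29, E(Q) = -432.5

Q = -3.7X - 7 is linear with a = -3.7, b = -7.
variance of X = 21² = 441.
variance of Q = a²·variance of X = (-3.7)²·441 = 6037.29 (the additive constant -7 does not affect variance).
E(Q) = a·E(X) + b = (-3.7)·115 + (-7) = -432.5.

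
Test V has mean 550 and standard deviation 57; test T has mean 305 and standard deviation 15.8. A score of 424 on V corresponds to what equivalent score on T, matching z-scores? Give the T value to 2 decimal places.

z = (424 − 550)/57 ≈ -2.2105.
T = 305 + z·15.8 = 305 + (424 − 550)·15.8/57 ≈ 270.07.

T = 270.07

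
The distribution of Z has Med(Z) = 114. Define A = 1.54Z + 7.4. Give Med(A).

A linear map preserves order up to sign, so Med(A) = a·Med(Z) + b = 1.54·114 + 7.4 = 182.96.

Med(A) = 182.96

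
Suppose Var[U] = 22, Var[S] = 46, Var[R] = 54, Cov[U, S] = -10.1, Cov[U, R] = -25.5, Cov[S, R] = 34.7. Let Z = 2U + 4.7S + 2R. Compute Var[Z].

Var[Z] = 1578.62

Var[Z] = a²·Var[U] + b²·Var[S] + c²·Var[R] + 2ab·Cov[U, S] + 2ac·Cov[U, R] + 2bc·Cov[S, R], with a = 2, b = 4.7, c = 2.
= 88 + 1016.14 + 216 + (-189.88) + (-204) + 652.36
= 1578.62.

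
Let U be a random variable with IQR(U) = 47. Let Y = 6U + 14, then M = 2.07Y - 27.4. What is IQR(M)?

IQR(M) = 583.74

IQR(Y) = |6|·47 = 282.
IQR(M) = |2.07|·282 = 583.74.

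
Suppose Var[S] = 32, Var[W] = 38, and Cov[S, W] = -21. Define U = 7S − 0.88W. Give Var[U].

Var[U] = 1856.1472

Var[U] = a²·Var[S] + b²·Var[W] + 2ab·Cov[S, W] with a = 7, b = -0.88.
= 7²·32 + (-0.88)²·38 + 2·7·(-0.88)·(-21)
= 1568 + 29.4272 + 258.72 = 1856.1472.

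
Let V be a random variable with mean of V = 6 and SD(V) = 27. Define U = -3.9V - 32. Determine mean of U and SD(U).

mean of U = -55.4, SD(U) = 105.3

U = -3.9V - 32 is linear with a = -3.9, b = -32.
mean of U = a·mean of V + b = (-3.9)·6 + (-32) = -55.4.
SD(U) = |a|·SD(V) = |-3.9|·27 = 105.3.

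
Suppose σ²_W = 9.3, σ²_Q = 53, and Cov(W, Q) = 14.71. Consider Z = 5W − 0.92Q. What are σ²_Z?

σ²_Z = a²·σ²_W + b²·σ²_Q + 2ab·Cov(W, Q) with a = 5, b = -0.92.
= 5²·9.3 + (-0.92)²·53 + 2·5·(-0.92)·14.71
= 232.5 + 44.8592 + (-135.332) = 142.0272.

σ²_Z = 142.0272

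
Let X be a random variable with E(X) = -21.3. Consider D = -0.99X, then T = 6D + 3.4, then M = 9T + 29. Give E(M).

E(D) = (-0.99)·(-21.3) = 21.087.
E(T) = 6·21.087 + 3.4 = 129.922.
E(M) = 9·129.922 + 29 = 1198.298.

E(M) = 1198.298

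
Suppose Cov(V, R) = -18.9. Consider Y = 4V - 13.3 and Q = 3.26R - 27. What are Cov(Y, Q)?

Cov(Y, Q) = a·c·Cov(V, R) = 4·3.26·(-18.9) = -246.456. Additive constants drop out.

Cov(Y, Q) = -246.456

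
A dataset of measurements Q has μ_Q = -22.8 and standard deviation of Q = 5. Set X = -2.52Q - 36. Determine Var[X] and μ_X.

Var[X] = 158.76, μ_X = 21.456

X = -2.52Q - 36 is linear with a = -2.52, b = -36.
Var[Q] = 5² = 25.
Var[X] = a²·Var[Q] = (-2.52)²·25 = 158.76 (the additive constant -36 does not affect variance).
μ_X = a·μ_Q + b = (-2.52)·(-22.8) + (-36) = 21.456.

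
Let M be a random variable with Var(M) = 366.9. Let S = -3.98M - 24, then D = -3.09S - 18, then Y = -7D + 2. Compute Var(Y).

Var(Y) = 2719110.736981044

Var(S) = (-3.98)²·366.9 = 5811.84276.
Var(D) = (-3.09)²·5811.84276 = 55492.055856756.
Var(Y) = (-7)²·55492.055856756 = 2719110.736981044.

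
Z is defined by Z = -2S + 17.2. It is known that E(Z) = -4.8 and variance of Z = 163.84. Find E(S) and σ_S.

E(S) = 11, σ_S = 6.4

From Z = -2S + 17.2: E(Z) = a·E(S) + b, so E(S) = (E(Z) − b)/a = (-4.8 − 17.2)/(-2) = 11.
σ_Z = √163.84 = 12.8.
σ_Z = |a|·σ_S, so σ_S = 12.8/|-2| = 6.4.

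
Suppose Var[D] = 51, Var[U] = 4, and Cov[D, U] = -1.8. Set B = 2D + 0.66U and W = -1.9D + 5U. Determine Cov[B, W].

By bilinearity, Cov[B, W] = ac·Var[D] + bd·Var[U] + (ad+bc)·Cov[D, U], with a=2, b=0.66, c=-1.9, d=5.
ac·Var[D] = 2·(-1.9)·51 = -193.8
bd·Var[U] = 0.66·5·4 = 13.2
(ad+bc)·Cov[D, U] = (8.746)·(-1.8) = -15.7428
Cov[B, W] = -193.8 + 13.2 + (-15.7428) = -196.3428.

Cov[B, W] = -196.3428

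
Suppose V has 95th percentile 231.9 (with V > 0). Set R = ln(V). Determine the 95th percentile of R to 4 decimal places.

ln(V) is increasing, so P_{95}(R) = g(P_{95}(V)) ≈ 5.4463.

95th percentile of R = 5.4463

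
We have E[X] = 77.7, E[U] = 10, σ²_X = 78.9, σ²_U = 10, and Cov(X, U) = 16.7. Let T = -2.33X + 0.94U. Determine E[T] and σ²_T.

E[T] = (-2.33)·E[X] + 0.94·E[U] = (-2.33)·77.7 + 0.94·10 = -171.641.
σ²_T = a²·σ²_X + b²·σ²_U + 2ab·Cov(X, U) with a = -2.33, b = 0.94.
= (-2.33)²·78.9 + 0.94²·10 + 2·(-2.33)·0.94·16.7
= 428.34021 + 8.836 + (-73.15268) = 364.02353.

E[T] = -171.641, σ²_T = 364.02353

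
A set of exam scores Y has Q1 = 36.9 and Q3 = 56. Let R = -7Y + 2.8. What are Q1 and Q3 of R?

a = -7 < 0 reverses order: Q1(R) comes from Q3(Y), Q3(R) from Q1(Y).
Q1(R) = (-7)·56 + 2.8 = -389.2; Q3(R) = (-7)·36.9 + 2.8 = -255.5.

Q1(R) = -389.2, Q3(R) = -255.5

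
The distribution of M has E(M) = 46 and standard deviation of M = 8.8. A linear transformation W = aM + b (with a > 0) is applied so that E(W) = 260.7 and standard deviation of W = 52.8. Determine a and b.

a = 6, b = -15.3

standard deviation of W = a·standard deviation of M (a > 0), so a = 52.8/8.8 = 6.
E(W) = a·E(M) + b, so b = 260.7 − 6·46 = -15.3.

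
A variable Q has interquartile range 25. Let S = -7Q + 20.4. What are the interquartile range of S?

IQR(S) = 175

Under S = aQ + b, IQR(S) = |a|·IQR(Q) = |-7|·25 = 175 (shifts cancel; spread scales by |a|).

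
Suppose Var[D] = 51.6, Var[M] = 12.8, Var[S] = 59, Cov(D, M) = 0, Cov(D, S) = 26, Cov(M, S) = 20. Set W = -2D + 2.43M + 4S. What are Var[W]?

Var[W] = 1198.78272

Var[W] = a²·Var[D] + b²·Var[M] + c²·Var[S] + 2ab·Cov(D, M) + 2ac·Cov(D, S) + 2bc·Cov(M, S), with a = -2, b = 2.43, c = 4.
= 206.4 + 75.58272 + 944 + 0 + (-416) + 388.8
= 1198.78272.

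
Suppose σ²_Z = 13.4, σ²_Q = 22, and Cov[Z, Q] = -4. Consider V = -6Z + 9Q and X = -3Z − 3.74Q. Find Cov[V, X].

By bilinearity, Cov[V, X] = ac·σ²_Z + bd·σ²_Q + (ad+bc)·Cov[Z, Q], with a=-6, b=9, c=-3, d=-3.74.
ac·σ²_Z = (-6)·(-3)·13.4 = 241.2
bd·σ²_Q = 9·(-3.74)·22 = -740.52
(ad+bc)·Cov[Z, Q] = (-4.56)·(-4) = 18.24
Cov[V, X] = 241.2 + (-740.52) + 18.24 = -481.08.

Cov[V, X] = -481.08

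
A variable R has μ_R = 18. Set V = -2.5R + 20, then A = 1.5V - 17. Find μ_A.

μ_V = (-2.5)·18 + 20 = -25.
μ_A = 1.5·(-25) + (-17) = -54.5.

μ_A = -54.5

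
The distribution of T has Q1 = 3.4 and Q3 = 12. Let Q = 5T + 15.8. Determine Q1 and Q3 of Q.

a = 5 > 0: Q1(Q) = a·Q1(T)+b = 32.8, Q3(Q) = a·Q3(T)+b = 75.8.

Q1(Q) = 32.8, Q3(Q) = 75.8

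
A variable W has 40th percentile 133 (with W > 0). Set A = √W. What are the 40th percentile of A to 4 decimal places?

40th percentile of A = 11.5326

√W is increasing, so P_{40}(A) = g(P_{40}(W)) ≈ 11.5326.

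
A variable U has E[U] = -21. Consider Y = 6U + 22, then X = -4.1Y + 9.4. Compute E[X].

E[X] = 435.8

E[Y] = 6·(-21) + 22 = -104.
E[X] = (-4.1)·(-104) + 9.4 = 435.8.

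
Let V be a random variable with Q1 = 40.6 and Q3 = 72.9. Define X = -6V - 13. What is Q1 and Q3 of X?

Q1(X) = -450.4, Q3(X) = -256.6

a = -6 < 0 reverses order: Q1(X) comes from Q3(V), Q3(X) from Q1(V).
Q1(X) = (-6)·72.9 + (-13) = -450.4; Q3(X) = (-6)·40.6 + (-13) = -256.6.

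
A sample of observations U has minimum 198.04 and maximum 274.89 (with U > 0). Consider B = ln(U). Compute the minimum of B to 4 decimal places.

min(B) = 5.2885

ln(U) is increasing on this domain, so min(B) comes from min(U) = 198.04: min(B) = ln(198.04) ≈ 5.2885.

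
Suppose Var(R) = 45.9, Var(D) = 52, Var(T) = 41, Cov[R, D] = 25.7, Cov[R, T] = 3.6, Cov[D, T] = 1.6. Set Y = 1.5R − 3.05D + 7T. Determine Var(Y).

Var(Y) = a²·Var(R) + b²·Var(D) + c²·Var(T) + 2ab·Cov[R, D] + 2ac·Cov[R, T] + 2bc·Cov[D, T], with a = 1.5, b = -3.05, c = 7.
= 103.275 + 483.73 + 2009 + (-235.155) + 75.6 + (-68.32)
= 2368.13.

Var(Y) = 2368.13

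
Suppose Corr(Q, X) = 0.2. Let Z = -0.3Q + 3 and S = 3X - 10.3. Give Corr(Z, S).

Corr(Z, S) = -0.2

Linear rescalings preserve |correlation|; the slopes -0.3 and 3 have opposite signs, so the correlation flips sign: Corr(Z, S) = −Corr(Q, X) = -0.2.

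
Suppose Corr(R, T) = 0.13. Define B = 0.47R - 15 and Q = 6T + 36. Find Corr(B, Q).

Corr(B, Q) = 0.13

Linear rescalings preserve correlation up to sign; here the slopes 0.47 and 6 have the same sign, so Corr(B, Q) = Corr(R, T) = 0.13.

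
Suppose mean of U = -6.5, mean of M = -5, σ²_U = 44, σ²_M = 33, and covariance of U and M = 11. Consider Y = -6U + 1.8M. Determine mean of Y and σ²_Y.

mean of Y = (-6)·mean of U + 1.8·mean of M = (-6)·(-6.5) + 1.8·(-5) = 30.
σ²_Y = a²·σ²_U + b²·σ²_M + 2ab·covariance of U and M with a = -6, b = 1.8.
= (-6)²·44 + 1.8²·33 + 2·(-6)·1.8·11
= 1584 + 106.92 + (-237.6) = 1453.32.

mean of Y = 30, σ²_Y = 1453.32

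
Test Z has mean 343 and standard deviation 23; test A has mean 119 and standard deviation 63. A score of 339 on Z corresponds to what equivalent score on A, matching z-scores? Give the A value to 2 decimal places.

z = (339 − 343)/23 ≈ -0.1739.
A = 119 + z·63 = 119 + (339 − 343)·63/23 ≈ 108.04.

A = 108.04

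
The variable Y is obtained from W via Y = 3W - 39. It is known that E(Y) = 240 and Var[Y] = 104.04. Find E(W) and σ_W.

From Y = 3W - 39: E(Y) = a·E(W) + b, so E(W) = (E(Y) − b)/a = (240 − (-39))/3 = 93.
σ_Y = √104.04 = 10.2.
σ_Y = |a|·σ_W, so σ_W = 10.2/|3| = 3.4.

E(W) = 93, σ_W = 3.4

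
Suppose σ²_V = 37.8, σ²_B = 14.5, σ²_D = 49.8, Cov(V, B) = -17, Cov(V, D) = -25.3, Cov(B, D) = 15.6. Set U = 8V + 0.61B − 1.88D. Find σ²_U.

σ²_U = 3159.93241

σ²_U = a²·σ²_V + b²·σ²_B + c²·σ²_D + 2ab·Cov(V, B) + 2ac·Cov(V, D) + 2bc·Cov(B, D), with a = 8, b = 0.61, c = -1.88.
= 2419.2 + 5.39545 + 176.01312 + (-165.92) + 761.024 + (-35.78016)
= 3159.93241.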